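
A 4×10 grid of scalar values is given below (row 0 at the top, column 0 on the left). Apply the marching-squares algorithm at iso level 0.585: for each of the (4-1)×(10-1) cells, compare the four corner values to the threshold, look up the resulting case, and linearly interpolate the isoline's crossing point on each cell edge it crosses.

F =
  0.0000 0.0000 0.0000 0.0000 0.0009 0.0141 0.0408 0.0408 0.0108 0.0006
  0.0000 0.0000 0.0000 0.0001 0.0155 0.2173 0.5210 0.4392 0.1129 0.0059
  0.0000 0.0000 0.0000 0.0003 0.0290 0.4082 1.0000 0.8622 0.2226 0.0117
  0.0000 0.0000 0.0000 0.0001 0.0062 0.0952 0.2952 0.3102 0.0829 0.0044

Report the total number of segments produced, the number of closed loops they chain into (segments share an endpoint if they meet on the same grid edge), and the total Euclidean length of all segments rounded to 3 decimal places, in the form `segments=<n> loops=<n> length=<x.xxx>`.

segments=6 loops=1 length=5.505

cell (1,5): code 0100 → (1.134,6.000)–(2.000,5.299)
cell (1,6): code 1100 → (1.345,7.000)–(1.134,6.000)
cell (1,7): code 1000 → (2.000,7.433)–(1.345,7.000)
cell (2,5): code 0010 → (2.000,5.299)–(2.589,6.000)
cell (2,6): code 0011 → (2.589,6.000)–(2.502,7.000)
cell (2,7): code 0001 → (2.502,7.000)–(2.000,7.433)
total: 6 segments, chained into 1 closed loop(s), length Σ = 5.505077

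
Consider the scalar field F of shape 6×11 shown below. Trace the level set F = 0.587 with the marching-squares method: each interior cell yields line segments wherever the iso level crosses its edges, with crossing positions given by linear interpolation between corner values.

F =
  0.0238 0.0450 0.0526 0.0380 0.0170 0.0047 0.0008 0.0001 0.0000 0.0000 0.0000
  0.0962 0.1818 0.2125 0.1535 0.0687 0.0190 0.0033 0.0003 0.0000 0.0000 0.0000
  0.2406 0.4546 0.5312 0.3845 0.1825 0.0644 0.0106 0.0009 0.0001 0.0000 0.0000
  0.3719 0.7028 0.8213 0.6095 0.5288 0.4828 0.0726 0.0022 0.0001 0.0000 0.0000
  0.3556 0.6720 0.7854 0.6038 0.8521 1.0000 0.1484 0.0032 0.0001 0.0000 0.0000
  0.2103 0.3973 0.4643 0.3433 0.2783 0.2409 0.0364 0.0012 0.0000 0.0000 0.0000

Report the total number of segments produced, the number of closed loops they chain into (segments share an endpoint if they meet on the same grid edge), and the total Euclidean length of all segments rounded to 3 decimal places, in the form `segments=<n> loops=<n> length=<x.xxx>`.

segments=14 loops=1 length=12.250

cell (2,0): code 0100 → (2.533,1.000)–(3.000,0.650)
cell (2,1): code 1100 → (2.192,2.000)–(2.533,1.000)
cell (2,2): code 1100 → (2.900,3.000)–(2.192,2.000)
cell (2,3): code 1000 → (3.000,3.279)–(2.900,3.000)
cell (3,0): code 0110 → (3.000,0.650)–(4.000,0.731)
cell (3,3): code 1101 → (3.180,4.000)–(3.000,3.279)
cell (3,4): code 1100 → (3.201,5.000)–(3.180,4.000)
cell (3,5): code 1000 → (4.000,5.485)–(3.201,5.000)
cell (4,0): code 0010 → (4.000,0.731)–(4.309,1.000)
cell (4,1): code 0011 → (4.309,1.000)–(4.618,2.000)
cell (4,2): code 0011 → (4.618,2.000)–(4.064,3.000)
cell (4,3): code 0011 → (4.064,3.000)–(4.462,4.000)
cell (4,4): code 0011 → (4.462,4.000)–(4.544,5.000)
cell (4,5): code 0001 → (4.544,5.000)–(4.000,5.485)
total: 14 segments, chained into 1 closed loop(s), length Σ = 12.249647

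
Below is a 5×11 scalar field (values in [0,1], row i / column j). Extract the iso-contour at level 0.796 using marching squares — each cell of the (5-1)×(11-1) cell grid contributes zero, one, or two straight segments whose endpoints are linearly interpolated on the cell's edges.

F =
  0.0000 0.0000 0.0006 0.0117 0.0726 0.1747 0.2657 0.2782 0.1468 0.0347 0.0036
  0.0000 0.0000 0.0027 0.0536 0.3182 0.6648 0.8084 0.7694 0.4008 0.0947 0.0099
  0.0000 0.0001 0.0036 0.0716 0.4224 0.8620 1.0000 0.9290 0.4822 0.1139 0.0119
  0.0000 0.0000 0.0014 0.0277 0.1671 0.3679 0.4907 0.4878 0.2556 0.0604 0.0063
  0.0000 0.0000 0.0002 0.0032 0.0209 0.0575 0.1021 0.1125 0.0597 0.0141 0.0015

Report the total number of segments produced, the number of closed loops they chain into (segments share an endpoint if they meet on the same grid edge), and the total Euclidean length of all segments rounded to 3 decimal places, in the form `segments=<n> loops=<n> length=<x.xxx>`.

cell (0,5): code 0100 → (0.977,6.000)–(1.000,5.914)
cell (0,6): code 1000 → (1.000,6.318)–(0.977,6.000)
cell (1,4): code 0100 → (1.665,5.000)–(2.000,4.850)
cell (1,5): code 1110 → (1.000,5.914)–(1.665,5.000)
cell (1,6): code 1101 → (1.167,7.000)–(1.000,6.318)
cell (1,7): code 1000 → (2.000,7.298)–(1.167,7.000)
cell (2,4): code 0010 → (2.000,4.850)–(2.134,5.000)
cell (2,5): code 0011 → (2.134,5.000)–(2.401,6.000)
cell (2,6): code 0011 → (2.401,6.000)–(2.301,7.000)
cell (2,7): code 0001 → (2.301,7.000)–(2.000,7.298)
total: 10 segments, chained into 1 closed loop(s), length Σ = 6.156683

segments=10 loops=1 length=6.157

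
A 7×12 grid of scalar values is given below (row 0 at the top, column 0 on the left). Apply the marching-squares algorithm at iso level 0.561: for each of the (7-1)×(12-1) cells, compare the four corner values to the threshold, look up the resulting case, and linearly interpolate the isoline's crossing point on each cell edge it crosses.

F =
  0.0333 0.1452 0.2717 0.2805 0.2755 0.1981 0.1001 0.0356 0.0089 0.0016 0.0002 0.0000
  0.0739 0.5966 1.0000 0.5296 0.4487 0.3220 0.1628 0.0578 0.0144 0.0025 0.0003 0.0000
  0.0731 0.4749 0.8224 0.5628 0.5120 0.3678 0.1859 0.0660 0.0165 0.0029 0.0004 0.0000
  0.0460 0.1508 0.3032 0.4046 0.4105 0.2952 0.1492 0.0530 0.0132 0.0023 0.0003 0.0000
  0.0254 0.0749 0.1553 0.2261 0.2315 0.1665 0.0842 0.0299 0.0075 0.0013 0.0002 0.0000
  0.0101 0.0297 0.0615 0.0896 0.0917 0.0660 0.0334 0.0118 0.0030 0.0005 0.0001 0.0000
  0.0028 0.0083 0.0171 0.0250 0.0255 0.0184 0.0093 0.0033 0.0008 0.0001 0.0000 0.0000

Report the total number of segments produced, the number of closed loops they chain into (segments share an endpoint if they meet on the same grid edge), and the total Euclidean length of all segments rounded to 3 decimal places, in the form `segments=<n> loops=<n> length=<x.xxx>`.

segments=10 loops=1 length=6.464

cell (0,0): code 0100 → (0.921,1.000)–(1.000,0.932)
cell (0,1): code 1100 → (0.397,2.000)–(0.921,1.000)
cell (0,2): code 1000 → (1.000,2.933)–(0.397,2.000)
cell (1,0): code 0010 → (1.000,0.932)–(1.293,1.000)
cell (1,1): code 0111 → (1.293,1.000)–(2.000,1.248)
cell (1,2): code 1101 → (1.946,3.000)–(1.000,2.933)
cell (1,3): code 1000 → (2.000,3.035)–(1.946,3.000)
cell (2,1): code 0010 → (2.000,1.248)–(2.503,2.000)
cell (2,2): code 0011 → (2.503,2.000)–(2.011,3.000)
cell (2,3): code 0001 → (2.011,3.000)–(2.000,3.035)
total: 10 segments, chained into 1 closed loop(s), length Σ = 6.463880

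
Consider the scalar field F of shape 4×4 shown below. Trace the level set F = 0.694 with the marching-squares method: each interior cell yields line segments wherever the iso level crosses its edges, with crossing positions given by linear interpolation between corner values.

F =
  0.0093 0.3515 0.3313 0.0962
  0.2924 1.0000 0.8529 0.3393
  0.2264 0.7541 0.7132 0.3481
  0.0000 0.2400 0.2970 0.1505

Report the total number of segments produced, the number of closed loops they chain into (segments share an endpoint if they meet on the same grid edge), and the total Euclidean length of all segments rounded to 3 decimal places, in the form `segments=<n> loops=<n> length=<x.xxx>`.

segments=8 loops=1 length=5.406

cell (0,0): code 0100 → (0.528,1.000)–(1.000,0.568)
cell (0,1): code 1100 → (0.695,2.000)–(0.528,1.000)
cell (0,2): code 1000 → (1.000,2.309)–(0.695,2.000)
cell (1,0): code 0110 → (1.000,0.568)–(2.000,0.886)
cell (1,2): code 1001 → (2.000,2.053)–(1.000,2.309)
cell (2,0): code 0010 → (2.000,0.886)–(2.117,1.000)
cell (2,1): code 0011 → (2.117,1.000)–(2.046,2.000)
cell (2,2): code 0001 → (2.046,2.000)–(2.000,2.053)
total: 8 segments, chained into 1 closed loop(s), length Σ = 5.405751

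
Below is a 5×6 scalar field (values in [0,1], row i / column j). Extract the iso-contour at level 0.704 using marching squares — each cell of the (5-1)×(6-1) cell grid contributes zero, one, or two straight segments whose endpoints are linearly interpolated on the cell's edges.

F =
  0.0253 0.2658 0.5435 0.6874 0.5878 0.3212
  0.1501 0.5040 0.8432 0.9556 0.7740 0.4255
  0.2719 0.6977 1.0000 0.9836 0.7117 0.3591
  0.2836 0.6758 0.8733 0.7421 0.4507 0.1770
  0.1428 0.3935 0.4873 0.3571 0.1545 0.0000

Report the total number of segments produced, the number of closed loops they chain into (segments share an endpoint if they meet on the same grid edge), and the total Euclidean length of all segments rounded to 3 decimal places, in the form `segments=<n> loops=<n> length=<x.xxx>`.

segments=12 loops=1 length=9.996

cell (0,1): code 0100 → (0.536,2.000)–(1.000,1.590)
cell (0,2): code 1100 → (0.062,3.000)–(0.536,2.000)
cell (0,3): code 1100 → (0.624,4.000)–(0.062,3.000)
cell (0,4): code 1000 → (1.000,4.201)–(0.624,4.000)
cell (1,1): code 0110 → (1.000,1.590)–(2.000,1.021)
cell (1,4): code 1001 → (2.000,4.022)–(1.000,4.201)
cell (2,1): code 0110 → (2.000,1.021)–(3.000,1.143)
cell (2,3): code 1011 → (3.000,3.131)–(2.030,4.000)
cell (2,4): code 0001 → (2.030,4.000)–(2.000,4.022)
cell (3,1): code 0010 → (3.000,1.143)–(3.439,2.000)
cell (3,2): code 0011 → (3.439,2.000)–(3.099,3.000)
cell (3,3): code 0001 → (3.099,3.000)–(3.000,3.131)
total: 12 segments, chained into 1 closed loop(s), length Σ = 9.996010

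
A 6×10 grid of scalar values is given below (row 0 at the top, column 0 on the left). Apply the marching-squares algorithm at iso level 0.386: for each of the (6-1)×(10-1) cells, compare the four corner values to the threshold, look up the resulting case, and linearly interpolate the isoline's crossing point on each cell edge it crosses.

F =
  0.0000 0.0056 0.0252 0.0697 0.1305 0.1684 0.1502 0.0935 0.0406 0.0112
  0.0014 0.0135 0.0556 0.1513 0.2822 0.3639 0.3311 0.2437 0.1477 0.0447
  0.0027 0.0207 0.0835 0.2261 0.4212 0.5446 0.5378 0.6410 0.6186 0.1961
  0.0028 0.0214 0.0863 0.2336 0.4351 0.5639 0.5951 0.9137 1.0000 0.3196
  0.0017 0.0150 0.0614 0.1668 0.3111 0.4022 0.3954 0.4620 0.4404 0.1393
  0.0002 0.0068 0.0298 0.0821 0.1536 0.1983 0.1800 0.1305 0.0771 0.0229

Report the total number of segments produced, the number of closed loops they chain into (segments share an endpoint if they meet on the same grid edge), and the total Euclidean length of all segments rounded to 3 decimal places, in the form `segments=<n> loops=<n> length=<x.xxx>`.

cell (1,3): code 0100 → (1.747,4.000)–(2.000,3.820)
cell (1,4): code 1100 → (1.122,5.000)–(1.747,4.000)
cell (1,5): code 1100 → (1.266,6.000)–(1.122,5.000)
cell (1,6): code 1100 → (1.358,7.000)–(1.266,6.000)
cell (1,7): code 1100 → (1.506,8.000)–(1.358,7.000)
cell (1,8): code 1000 → (2.000,8.551)–(1.506,8.000)
cell (2,3): code 0110 → (2.000,3.820)–(3.000,3.756)
cell (2,8): code 1001 → (3.000,8.902)–(2.000,8.551)
cell (3,3): code 0010 → (3.000,3.756)–(3.396,4.000)
cell (3,4): code 0111 → (3.396,4.000)–(4.000,4.822)
cell (3,8): code 1001 → (4.000,8.181)–(3.000,8.902)
cell (4,4): code 0010 → (4.000,4.822)–(4.079,5.000)
cell (4,5): code 0011 → (4.079,5.000)–(4.044,6.000)
cell (4,6): code 0011 → (4.044,6.000)–(4.229,7.000)
cell (4,7): code 0011 → (4.229,7.000)–(4.150,8.000)
cell (4,8): code 0001 → (4.150,8.000)–(4.000,8.181)
total: 16 segments, chained into 1 closed loop(s), length Σ = 13.485707

segments=16 loops=1 length=13.486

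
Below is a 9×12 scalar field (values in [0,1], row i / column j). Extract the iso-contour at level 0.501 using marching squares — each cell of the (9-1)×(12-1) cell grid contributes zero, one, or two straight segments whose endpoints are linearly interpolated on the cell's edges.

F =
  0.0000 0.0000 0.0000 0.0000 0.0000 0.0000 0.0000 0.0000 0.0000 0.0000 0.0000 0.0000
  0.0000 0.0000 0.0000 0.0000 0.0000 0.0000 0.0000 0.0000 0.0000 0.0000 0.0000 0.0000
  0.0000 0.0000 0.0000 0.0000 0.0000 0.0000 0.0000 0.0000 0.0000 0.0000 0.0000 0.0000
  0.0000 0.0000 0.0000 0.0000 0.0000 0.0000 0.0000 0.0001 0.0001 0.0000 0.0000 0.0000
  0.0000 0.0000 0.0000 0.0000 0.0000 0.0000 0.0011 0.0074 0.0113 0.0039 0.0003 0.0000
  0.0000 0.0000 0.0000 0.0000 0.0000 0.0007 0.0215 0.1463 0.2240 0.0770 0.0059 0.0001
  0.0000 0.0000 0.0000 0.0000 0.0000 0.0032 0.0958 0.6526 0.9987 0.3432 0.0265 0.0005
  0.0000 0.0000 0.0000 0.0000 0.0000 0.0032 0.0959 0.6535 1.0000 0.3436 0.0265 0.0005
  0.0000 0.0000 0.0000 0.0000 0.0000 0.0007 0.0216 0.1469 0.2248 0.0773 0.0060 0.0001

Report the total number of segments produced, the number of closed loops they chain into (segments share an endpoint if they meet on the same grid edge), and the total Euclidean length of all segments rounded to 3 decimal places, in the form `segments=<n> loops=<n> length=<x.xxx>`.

cell (5,6): code 0100 → (5.701,7.000)–(6.000,6.728)
cell (5,7): code 1100 → (5.358,8.000)–(5.701,7.000)
cell (5,8): code 1000 → (6.000,8.759)–(5.358,8.000)
cell (6,6): code 0110 → (6.000,6.728)–(7.000,6.727)
cell (6,8): code 1001 → (7.000,8.760)–(6.000,8.759)
cell (7,6): code 0010 → (7.000,6.727)–(7.301,7.000)
cell (7,7): code 0011 → (7.301,7.000)–(7.644,8.000)
cell (7,8): code 0001 → (7.644,8.000)–(7.000,8.760)
total: 8 segments, chained into 1 closed loop(s), length Σ = 6.916423

segments=8 loops=1 length=6.916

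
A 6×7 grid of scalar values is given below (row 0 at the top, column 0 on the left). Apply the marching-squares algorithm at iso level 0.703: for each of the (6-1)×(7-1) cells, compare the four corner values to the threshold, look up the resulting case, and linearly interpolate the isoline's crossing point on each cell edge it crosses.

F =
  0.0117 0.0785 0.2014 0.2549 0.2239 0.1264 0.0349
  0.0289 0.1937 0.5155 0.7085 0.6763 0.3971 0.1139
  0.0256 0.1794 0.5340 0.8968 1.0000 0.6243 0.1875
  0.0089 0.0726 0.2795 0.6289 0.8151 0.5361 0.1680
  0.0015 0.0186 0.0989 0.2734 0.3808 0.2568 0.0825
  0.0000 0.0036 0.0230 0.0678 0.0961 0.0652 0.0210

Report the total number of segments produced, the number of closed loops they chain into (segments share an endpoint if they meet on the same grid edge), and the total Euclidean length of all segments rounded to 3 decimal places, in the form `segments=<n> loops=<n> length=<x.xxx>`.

cell (0,2): code 0100 → (0.988,3.000)–(1.000,2.972)
cell (0,3): code 1000 → (1.000,3.171)–(0.988,3.000)
cell (1,2): code 0110 → (1.000,2.972)–(2.000,2.466)
cell (1,3): code 1101 → (1.082,4.000)–(1.000,3.171)
cell (1,4): code 1000 → (2.000,4.791)–(1.082,4.000)
cell (2,2): code 0010 → (2.000,2.466)–(2.723,3.000)
cell (2,3): code 0111 → (2.723,3.000)–(3.000,3.398)
cell (2,4): code 1001 → (3.000,4.402)–(2.000,4.791)
cell (3,3): code 0010 → (3.000,3.398)–(3.258,4.000)
cell (3,4): code 0001 → (3.258,4.000)–(3.000,4.402)
total: 10 segments, chained into 1 closed loop(s), length Σ = 6.956572

segments=10 loops=1 length=6.957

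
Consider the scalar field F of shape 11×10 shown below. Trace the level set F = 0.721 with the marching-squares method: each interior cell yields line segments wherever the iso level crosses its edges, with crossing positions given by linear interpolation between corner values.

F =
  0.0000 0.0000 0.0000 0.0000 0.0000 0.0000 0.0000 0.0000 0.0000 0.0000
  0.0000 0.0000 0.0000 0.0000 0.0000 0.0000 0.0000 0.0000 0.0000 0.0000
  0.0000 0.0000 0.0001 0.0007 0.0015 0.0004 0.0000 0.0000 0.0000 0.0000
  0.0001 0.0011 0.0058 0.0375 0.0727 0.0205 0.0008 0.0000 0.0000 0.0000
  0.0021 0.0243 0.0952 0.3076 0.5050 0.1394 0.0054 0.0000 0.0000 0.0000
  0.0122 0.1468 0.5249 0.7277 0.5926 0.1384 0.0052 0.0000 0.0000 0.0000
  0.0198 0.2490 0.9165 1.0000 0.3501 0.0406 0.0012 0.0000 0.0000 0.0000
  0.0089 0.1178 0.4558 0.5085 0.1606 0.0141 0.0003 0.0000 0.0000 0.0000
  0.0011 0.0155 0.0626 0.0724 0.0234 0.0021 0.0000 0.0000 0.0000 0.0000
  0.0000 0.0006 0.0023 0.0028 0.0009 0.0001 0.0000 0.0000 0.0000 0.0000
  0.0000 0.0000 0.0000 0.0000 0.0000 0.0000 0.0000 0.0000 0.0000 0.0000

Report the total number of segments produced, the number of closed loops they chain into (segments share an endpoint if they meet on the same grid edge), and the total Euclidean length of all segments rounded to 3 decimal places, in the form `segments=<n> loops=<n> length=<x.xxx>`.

segments=8 loops=1 length=5.064

cell (4,2): code 0100 → (4.984,3.000)–(5.000,2.967)
cell (4,3): code 1000 → (5.000,3.050)–(4.984,3.000)
cell (5,1): code 0100 → (5.501,2.000)–(6.000,1.707)
cell (5,2): code 1110 → (5.000,2.967)–(5.501,2.000)
cell (5,3): code 1001 → (6.000,3.429)–(5.000,3.050)
cell (6,1): code 0010 → (6.000,1.707)–(6.424,2.000)
cell (6,2): code 0011 → (6.424,2.000)–(6.568,3.000)
cell (6,3): code 0001 → (6.568,3.000)–(6.000,3.429)
total: 8 segments, chained into 1 closed loop(s), length Σ = 5.063715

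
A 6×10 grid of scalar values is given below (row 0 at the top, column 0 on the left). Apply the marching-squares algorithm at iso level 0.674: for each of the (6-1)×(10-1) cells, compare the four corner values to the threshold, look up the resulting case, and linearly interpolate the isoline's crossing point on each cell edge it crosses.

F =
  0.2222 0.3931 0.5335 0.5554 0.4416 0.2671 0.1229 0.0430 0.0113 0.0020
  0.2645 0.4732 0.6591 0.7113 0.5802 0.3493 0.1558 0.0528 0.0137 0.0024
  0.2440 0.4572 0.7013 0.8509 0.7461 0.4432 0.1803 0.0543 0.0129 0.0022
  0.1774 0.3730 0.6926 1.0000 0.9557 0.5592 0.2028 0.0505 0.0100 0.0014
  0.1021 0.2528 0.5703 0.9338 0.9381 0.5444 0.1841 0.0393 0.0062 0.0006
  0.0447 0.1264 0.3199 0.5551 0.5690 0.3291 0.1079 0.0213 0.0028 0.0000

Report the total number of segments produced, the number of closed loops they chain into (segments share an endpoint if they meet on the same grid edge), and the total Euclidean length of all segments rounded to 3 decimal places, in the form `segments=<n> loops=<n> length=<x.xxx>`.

cell (0,2): code 0100 → (0.761,3.000)–(1.000,2.285)
cell (0,3): code 1000 → (1.000,3.285)–(0.761,3.000)
cell (1,1): code 0100 → (1.353,2.000)–(2.000,1.888)
cell (1,2): code 1110 → (1.000,2.285)–(1.353,2.000)
cell (1,3): code 1101 → (1.565,4.000)–(1.000,3.285)
cell (1,4): code 1000 → (2.000,4.238)–(1.565,4.000)
cell (2,1): code 0110 → (2.000,1.888)–(3.000,1.942)
cell (2,4): code 1001 → (3.000,4.710)–(2.000,4.238)
cell (3,1): code 0010 → (3.000,1.942)–(3.152,2.000)
cell (3,2): code 0111 → (3.152,2.000)–(4.000,2.285)
cell (3,4): code 1001 → (4.000,4.671)–(3.000,4.710)
cell (4,2): code 0010 → (4.000,2.285)–(4.686,3.000)
cell (4,3): code 0011 → (4.686,3.000)–(4.716,4.000)
cell (4,4): code 0001 → (4.716,4.000)–(4.000,4.671)
total: 14 segments, chained into 1 closed loop(s), length Σ = 10.780859

segments=14 loops=1 length=10.781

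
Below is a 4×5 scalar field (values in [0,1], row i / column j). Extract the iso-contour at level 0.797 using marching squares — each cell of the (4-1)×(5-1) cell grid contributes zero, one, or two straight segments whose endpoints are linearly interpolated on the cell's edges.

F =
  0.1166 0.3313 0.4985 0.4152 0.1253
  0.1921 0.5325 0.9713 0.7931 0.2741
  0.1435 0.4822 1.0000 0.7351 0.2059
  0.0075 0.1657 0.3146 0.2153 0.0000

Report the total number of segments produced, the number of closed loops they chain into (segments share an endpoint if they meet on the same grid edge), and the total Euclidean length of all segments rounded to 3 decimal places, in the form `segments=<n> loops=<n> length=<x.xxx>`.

segments=6 loops=1 length=4.922

cell (0,1): code 0100 → (0.631,2.000)–(1.000,1.603)
cell (0,2): code 1000 → (1.000,2.978)–(0.631,2.000)
cell (1,1): code 0110 → (1.000,1.603)–(2.000,1.608)
cell (1,2): code 1001 → (2.000,2.766)–(1.000,2.978)
cell (2,1): code 0010 → (2.000,1.608)–(2.296,2.000)
cell (2,2): code 0001 → (2.296,2.000)–(2.000,2.766)
total: 6 segments, chained into 1 closed loop(s), length Σ = 4.922322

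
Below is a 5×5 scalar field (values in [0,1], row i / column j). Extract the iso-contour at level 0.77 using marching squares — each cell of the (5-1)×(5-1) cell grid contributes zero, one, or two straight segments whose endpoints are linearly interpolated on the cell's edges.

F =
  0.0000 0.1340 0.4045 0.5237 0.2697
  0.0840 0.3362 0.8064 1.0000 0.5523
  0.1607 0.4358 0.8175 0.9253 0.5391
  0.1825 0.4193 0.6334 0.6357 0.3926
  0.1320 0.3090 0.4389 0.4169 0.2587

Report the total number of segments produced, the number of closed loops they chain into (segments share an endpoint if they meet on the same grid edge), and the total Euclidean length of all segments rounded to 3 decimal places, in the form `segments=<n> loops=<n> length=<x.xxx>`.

cell (0,1): code 0100 → (0.909,2.000)–(1.000,1.923)
cell (0,2): code 1100 → (0.517,3.000)–(0.909,2.000)
cell (0,3): code 1000 → (1.000,3.514)–(0.517,3.000)
cell (1,1): code 0110 → (1.000,1.923)–(2.000,1.876)
cell (1,3): code 1001 → (2.000,3.402)–(1.000,3.514)
cell (2,1): code 0010 → (2.000,1.876)–(2.258,2.000)
cell (2,2): code 0011 → (2.258,2.000)–(2.536,3.000)
cell (2,3): code 0001 → (2.536,3.000)–(2.000,3.402)
total: 8 segments, chained into 1 closed loop(s), length Σ = 5.900446

segments=8 loops=1 length=5.900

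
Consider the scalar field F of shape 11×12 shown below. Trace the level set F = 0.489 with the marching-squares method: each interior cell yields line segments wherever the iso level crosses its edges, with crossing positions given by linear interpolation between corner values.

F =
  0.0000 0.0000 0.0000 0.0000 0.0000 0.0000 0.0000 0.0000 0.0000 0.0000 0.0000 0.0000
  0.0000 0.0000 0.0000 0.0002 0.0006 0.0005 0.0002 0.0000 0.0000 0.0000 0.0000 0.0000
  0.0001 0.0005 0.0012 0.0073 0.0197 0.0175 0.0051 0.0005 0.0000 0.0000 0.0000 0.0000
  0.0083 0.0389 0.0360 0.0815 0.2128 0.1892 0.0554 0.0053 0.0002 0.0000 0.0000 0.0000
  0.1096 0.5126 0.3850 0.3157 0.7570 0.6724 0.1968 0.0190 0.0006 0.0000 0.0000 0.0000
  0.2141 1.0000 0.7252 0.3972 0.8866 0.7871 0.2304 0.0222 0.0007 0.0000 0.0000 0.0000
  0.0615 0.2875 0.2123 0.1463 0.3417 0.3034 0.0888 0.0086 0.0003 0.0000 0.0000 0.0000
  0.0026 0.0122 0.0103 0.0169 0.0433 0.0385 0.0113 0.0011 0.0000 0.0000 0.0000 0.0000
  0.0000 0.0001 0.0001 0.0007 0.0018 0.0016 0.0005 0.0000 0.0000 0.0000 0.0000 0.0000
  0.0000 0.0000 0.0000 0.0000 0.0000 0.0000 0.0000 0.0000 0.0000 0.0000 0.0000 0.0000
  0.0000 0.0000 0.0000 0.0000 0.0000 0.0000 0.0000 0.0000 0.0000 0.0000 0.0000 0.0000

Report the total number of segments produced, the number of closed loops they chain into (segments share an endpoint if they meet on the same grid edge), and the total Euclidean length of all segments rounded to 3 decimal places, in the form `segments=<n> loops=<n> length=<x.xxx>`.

segments=16 loops=2 length=13.433

cell (3,0): code 0100 → (3.950,1.000)–(4.000,0.941)
cell (3,1): code 1000 → (4.000,1.185)–(3.950,1.000)
cell (3,3): code 0100 → (3.508,4.000)–(4.000,3.393)
cell (3,4): code 1100 → (3.620,5.000)–(3.508,4.000)
cell (3,5): code 1000 → (4.000,5.386)–(3.620,5.000)
cell (4,0): code 0110 → (4.000,0.941)–(5.000,0.350)
cell (4,1): code 1101 → (4.306,2.000)–(4.000,1.185)
cell (4,2): code 1000 → (5.000,2.720)–(4.306,2.000)
cell (4,3): code 0110 → (4.000,3.393)–(5.000,3.188)
cell (4,5): code 1001 → (5.000,5.535)–(4.000,5.386)
cell (5,0): code 0010 → (5.000,0.350)–(5.717,1.000)
cell (5,1): code 0011 → (5.717,1.000)–(5.461,2.000)
cell (5,2): code 0001 → (5.461,2.000)–(5.000,2.720)
cell (5,3): code 0010 → (5.000,3.188)–(5.730,4.000)
cell (5,4): code 0011 → (5.730,4.000)–(5.616,5.000)
cell (5,5): code 0001 → (5.616,5.000)–(5.000,5.535)
total: 16 segments, chained into 2 closed loop(s), length Σ = 13.432533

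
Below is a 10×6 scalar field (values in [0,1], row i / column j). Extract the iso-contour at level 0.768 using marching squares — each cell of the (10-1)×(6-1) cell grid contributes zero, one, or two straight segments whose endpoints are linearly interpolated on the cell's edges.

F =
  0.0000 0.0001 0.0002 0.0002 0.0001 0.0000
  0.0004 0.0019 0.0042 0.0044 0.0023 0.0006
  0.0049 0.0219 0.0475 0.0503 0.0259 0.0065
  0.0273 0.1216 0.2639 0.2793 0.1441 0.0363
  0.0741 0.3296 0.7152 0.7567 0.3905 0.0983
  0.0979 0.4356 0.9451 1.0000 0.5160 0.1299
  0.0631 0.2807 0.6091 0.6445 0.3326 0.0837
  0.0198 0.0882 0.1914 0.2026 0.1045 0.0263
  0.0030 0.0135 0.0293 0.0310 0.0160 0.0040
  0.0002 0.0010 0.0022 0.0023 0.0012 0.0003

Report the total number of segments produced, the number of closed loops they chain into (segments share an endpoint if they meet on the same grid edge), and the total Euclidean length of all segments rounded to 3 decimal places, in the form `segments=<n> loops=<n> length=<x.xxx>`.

cell (4,1): code 0100 → (4.230,2.000)–(5.000,1.652)
cell (4,2): code 1100 → (4.046,3.000)–(4.230,2.000)
cell (4,3): code 1000 → (5.000,3.479)–(4.046,3.000)
cell (5,1): code 0010 → (5.000,1.652)–(5.527,2.000)
cell (5,2): code 0011 → (5.527,2.000)–(5.653,3.000)
cell (5,3): code 0001 → (5.653,3.000)–(5.000,3.479)
total: 6 segments, chained into 1 closed loop(s), length Σ = 5.377979

segments=6 loops=1 length=5.378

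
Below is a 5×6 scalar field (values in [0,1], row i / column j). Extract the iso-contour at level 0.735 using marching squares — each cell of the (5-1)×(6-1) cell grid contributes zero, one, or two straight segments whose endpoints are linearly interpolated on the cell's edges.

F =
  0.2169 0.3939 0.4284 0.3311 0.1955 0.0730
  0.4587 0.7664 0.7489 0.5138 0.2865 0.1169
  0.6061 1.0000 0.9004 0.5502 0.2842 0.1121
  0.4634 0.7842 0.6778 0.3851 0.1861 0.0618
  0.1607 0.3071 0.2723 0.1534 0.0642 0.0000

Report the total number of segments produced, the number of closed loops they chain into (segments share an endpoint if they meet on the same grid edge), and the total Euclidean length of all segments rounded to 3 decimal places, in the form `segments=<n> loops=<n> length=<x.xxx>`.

cell (0,0): code 0100 → (0.916,1.000)–(1.000,0.898)
cell (0,1): code 1100 → (0.957,2.000)–(0.916,1.000)
cell (0,2): code 1000 → (1.000,2.059)–(0.957,2.000)
cell (1,0): code 0110 → (1.000,0.898)–(2.000,0.327)
cell (1,2): code 1001 → (2.000,2.472)–(1.000,2.059)
cell (2,0): code 0110 → (2.000,0.327)–(3.000,0.847)
cell (2,1): code 1011 → (3.000,1.462)–(2.743,2.000)
cell (2,2): code 0001 → (2.743,2.000)–(2.000,2.472)
cell (3,0): code 0010 → (3.000,0.847)–(3.103,1.000)
cell (3,1): code 0001 → (3.103,1.000)–(3.000,1.462)
total: 10 segments, chained into 1 closed loop(s), length Σ = 6.701622

segments=10 loops=1 length=6.702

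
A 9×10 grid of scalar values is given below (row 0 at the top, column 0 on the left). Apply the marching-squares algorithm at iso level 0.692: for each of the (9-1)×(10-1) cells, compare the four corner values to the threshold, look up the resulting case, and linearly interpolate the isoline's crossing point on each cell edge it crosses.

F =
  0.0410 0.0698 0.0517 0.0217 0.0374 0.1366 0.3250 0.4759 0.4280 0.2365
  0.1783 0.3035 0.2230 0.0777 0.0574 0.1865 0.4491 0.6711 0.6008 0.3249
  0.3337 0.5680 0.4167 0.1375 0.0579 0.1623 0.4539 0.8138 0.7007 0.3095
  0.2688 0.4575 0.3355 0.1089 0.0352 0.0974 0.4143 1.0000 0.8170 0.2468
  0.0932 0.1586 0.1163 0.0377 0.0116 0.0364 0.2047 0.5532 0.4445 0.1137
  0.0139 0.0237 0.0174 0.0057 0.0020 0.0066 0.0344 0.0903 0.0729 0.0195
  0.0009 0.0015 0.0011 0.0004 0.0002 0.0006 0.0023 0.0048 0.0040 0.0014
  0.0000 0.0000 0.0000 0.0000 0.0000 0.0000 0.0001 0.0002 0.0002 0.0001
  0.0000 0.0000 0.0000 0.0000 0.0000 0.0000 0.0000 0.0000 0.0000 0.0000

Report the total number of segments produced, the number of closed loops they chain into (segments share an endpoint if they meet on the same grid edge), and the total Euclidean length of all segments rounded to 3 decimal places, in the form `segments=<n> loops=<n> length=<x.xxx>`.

cell (1,6): code 0100 → (1.146,7.000)–(2.000,6.662)
cell (1,7): code 1100 → (1.913,8.000)–(1.146,7.000)
cell (1,8): code 1000 → (2.000,8.022)–(1.913,8.000)
cell (2,6): code 0110 → (2.000,6.662)–(3.000,6.474)
cell (2,8): code 1001 → (3.000,8.219)–(2.000,8.022)
cell (3,6): code 0010 → (3.000,6.474)–(3.689,7.000)
cell (3,7): code 0011 → (3.689,7.000)–(3.336,8.000)
cell (3,8): code 0001 → (3.336,8.000)–(3.000,8.219)
total: 8 segments, chained into 1 closed loop(s), length Σ = 6.633228

segments=8 loops=1 length=6.633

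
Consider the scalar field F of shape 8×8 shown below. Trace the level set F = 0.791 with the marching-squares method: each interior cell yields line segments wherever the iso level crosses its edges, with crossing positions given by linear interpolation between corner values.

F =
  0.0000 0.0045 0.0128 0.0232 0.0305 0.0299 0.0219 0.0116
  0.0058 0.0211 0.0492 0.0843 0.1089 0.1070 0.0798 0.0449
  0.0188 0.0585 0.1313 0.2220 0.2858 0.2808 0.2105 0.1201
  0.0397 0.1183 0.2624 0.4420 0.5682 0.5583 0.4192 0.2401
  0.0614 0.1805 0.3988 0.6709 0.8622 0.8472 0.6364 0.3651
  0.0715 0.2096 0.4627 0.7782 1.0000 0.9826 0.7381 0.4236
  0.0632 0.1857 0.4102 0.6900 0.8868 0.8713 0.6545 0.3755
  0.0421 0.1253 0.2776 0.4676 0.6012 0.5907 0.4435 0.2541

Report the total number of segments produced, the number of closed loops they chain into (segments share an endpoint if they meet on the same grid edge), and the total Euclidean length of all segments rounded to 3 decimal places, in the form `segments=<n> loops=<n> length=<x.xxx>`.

cell (3,3): code 0100 → (3.758,4.000)–(4.000,3.628)
cell (3,4): code 1100 → (3.805,5.000)–(3.758,4.000)
cell (3,5): code 1000 → (4.000,5.267)–(3.805,5.000)
cell (4,3): code 0110 → (4.000,3.628)–(5.000,3.058)
cell (4,5): code 1001 → (5.000,5.784)–(4.000,5.267)
cell (5,3): code 0110 → (5.000,3.058)–(6.000,3.513)
cell (5,5): code 1001 → (6.000,5.370)–(5.000,5.784)
cell (6,3): code 0010 → (6.000,3.513)–(6.335,4.000)
cell (6,4): code 0011 → (6.335,4.000)–(6.286,5.000)
cell (6,5): code 0001 → (6.286,5.000)–(6.000,5.370)
total: 10 segments, chained into 1 closed loop(s), length Σ = 8.293379

segments=10 loops=1 length=8.293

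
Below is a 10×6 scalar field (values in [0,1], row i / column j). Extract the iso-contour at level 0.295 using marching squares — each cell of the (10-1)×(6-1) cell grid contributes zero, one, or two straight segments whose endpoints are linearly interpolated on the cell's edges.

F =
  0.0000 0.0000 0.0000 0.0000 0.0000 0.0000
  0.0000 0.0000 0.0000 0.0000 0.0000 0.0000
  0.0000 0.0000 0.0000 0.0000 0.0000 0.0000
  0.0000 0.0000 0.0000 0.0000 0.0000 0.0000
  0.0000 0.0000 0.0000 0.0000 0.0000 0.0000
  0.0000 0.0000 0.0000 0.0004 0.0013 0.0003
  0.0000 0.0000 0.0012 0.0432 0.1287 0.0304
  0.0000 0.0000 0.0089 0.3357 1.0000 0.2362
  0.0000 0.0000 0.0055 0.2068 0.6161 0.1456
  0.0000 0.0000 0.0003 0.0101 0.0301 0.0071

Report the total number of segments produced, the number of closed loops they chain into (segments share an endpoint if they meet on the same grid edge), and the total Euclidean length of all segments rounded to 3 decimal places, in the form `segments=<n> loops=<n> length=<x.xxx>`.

segments=8 loops=1 length=6.535

cell (6,2): code 0100 → (6.861,3.000)–(7.000,2.875)
cell (6,3): code 1100 → (6.191,4.000)–(6.861,3.000)
cell (6,4): code 1000 → (7.000,4.923)–(6.191,4.000)
cell (7,2): code 0010 → (7.000,2.875)–(7.316,3.000)
cell (7,3): code 0111 → (7.316,3.000)–(8.000,3.215)
cell (7,4): code 1001 → (8.000,4.682)–(7.000,4.923)
cell (8,3): code 0010 → (8.000,3.215)–(8.548,4.000)
cell (8,4): code 0001 → (8.548,4.000)–(8.000,4.682)
total: 8 segments, chained into 1 closed loop(s), length Σ = 6.535374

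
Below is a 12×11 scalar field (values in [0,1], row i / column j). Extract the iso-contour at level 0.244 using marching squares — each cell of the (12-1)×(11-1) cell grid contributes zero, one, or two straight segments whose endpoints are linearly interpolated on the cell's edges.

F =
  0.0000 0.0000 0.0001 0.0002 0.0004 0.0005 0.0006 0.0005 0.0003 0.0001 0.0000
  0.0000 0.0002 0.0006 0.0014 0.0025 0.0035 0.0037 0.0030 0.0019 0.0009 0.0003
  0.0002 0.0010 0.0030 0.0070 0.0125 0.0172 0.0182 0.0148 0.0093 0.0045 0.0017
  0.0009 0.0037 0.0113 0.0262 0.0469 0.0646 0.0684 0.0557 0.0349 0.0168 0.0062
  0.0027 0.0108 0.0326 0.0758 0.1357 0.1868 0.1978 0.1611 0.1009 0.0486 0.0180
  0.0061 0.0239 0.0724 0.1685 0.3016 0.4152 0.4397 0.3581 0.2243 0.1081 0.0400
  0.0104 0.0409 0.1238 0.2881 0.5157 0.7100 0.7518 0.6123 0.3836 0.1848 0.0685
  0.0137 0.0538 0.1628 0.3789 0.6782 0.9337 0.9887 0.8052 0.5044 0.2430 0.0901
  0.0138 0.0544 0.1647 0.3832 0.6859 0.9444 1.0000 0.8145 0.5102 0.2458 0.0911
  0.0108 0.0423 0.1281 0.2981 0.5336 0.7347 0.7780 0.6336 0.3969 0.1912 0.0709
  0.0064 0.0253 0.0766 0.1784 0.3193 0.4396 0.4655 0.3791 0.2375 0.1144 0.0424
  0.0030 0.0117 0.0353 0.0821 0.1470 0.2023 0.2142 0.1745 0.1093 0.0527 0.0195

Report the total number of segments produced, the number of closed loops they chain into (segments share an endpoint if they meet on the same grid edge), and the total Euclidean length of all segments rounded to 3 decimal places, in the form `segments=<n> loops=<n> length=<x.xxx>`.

cell (4,3): code 0100 → (4.653,4.000)–(5.000,3.567)
cell (4,4): code 1100 → (4.250,5.000)–(4.653,4.000)
cell (4,5): code 1100 → (4.191,6.000)–(4.250,5.000)
cell (4,6): code 1100 → (4.421,7.000)–(4.191,6.000)
cell (4,7): code 1000 → (5.000,7.853)–(4.421,7.000)
cell (5,2): code 0100 → (5.631,3.000)–(6.000,2.732)
cell (5,3): code 1110 → (5.000,3.567)–(5.631,3.000)
cell (5,7): code 1101 → (5.124,8.000)–(5.000,7.853)
cell (5,8): code 1000 → (6.000,8.702)–(5.124,8.000)
cell (6,2): code 0110 → (6.000,2.732)–(7.000,2.376)
cell (6,8): code 1001 → (7.000,8.996)–(6.000,8.702)
cell (7,2): code 0110 → (7.000,2.376)–(8.000,2.363)
cell (7,8): code 1101 → (7.357,9.000)–(7.000,8.996)
cell (7,9): code 1000 → (8.000,9.012)–(7.357,9.000)
cell (8,2): code 0110 → (8.000,2.363)–(9.000,2.682)
cell (8,8): code 1011 → (9.000,8.743)–(8.033,9.000)
cell (8,9): code 0001 → (8.033,9.000)–(8.000,9.012)
cell (9,2): code 0010 → (9.000,2.682)–(9.452,3.000)
cell (9,3): code 0111 → (9.452,3.000)–(10.000,3.466)
cell (9,7): code 1011 → (10.000,7.954)–(9.959,8.000)
cell (9,8): code 0001 → (9.959,8.000)–(9.000,8.743)
cell (10,3): code 0010 → (10.000,3.466)–(10.437,4.000)
cell (10,4): code 0011 → (10.437,4.000)–(10.824,5.000)
cell (10,5): code 0011 → (10.824,5.000)–(10.881,6.000)
cell (10,6): code 0011 → (10.881,6.000)–(10.660,7.000)
cell (10,7): code 0001 → (10.660,7.000)–(10.000,7.954)
total: 26 segments, chained into 1 closed loop(s), length Σ = 20.996054

segments=26 loops=1 length=20.996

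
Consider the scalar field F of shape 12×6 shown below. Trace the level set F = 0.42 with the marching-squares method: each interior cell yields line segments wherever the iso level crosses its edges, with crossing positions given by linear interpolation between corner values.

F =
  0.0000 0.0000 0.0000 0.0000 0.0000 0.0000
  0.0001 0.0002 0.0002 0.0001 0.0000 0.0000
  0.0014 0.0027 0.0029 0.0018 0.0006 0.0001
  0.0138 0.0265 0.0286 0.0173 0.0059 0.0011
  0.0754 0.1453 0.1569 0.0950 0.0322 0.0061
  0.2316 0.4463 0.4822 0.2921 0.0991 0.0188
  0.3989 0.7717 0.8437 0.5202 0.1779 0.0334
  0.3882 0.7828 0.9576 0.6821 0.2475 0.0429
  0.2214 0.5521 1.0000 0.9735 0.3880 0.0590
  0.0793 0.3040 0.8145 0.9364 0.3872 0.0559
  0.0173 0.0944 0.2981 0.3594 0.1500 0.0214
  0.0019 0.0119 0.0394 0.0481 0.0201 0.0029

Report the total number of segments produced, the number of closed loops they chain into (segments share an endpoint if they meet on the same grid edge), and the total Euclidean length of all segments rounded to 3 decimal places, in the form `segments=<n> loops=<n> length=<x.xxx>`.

segments=16 loops=1 length=14.042

cell (4,0): code 0100 → (4.913,1.000)–(5.000,0.878)
cell (4,1): code 1100 → (4.809,2.000)–(4.913,1.000)
cell (4,2): code 1000 → (5.000,2.327)–(4.809,2.000)
cell (5,0): code 0110 → (5.000,0.878)–(6.000,0.057)
cell (5,2): code 1101 → (5.561,3.000)–(5.000,2.327)
cell (5,3): code 1000 → (6.000,3.293)–(5.561,3.000)
cell (6,0): code 0110 → (6.000,0.057)–(7.000,0.081)
cell (6,3): code 1001 → (7.000,3.603)–(6.000,3.293)
cell (7,0): code 0110 → (7.000,0.081)–(8.000,0.601)
cell (7,3): code 1001 → (8.000,3.945)–(7.000,3.603)
cell (8,0): code 0010 → (8.000,0.601)–(8.532,1.000)
cell (8,1): code 0111 → (8.532,1.000)–(9.000,1.227)
cell (8,3): code 1001 → (9.000,3.940)–(8.000,3.945)
cell (9,1): code 0010 → (9.000,1.227)–(9.764,2.000)
cell (9,2): code 0011 → (9.764,2.000)–(9.895,3.000)
cell (9,3): code 0001 → (9.895,3.000)–(9.000,3.940)
total: 16 segments, chained into 1 closed loop(s), length Σ = 14.042484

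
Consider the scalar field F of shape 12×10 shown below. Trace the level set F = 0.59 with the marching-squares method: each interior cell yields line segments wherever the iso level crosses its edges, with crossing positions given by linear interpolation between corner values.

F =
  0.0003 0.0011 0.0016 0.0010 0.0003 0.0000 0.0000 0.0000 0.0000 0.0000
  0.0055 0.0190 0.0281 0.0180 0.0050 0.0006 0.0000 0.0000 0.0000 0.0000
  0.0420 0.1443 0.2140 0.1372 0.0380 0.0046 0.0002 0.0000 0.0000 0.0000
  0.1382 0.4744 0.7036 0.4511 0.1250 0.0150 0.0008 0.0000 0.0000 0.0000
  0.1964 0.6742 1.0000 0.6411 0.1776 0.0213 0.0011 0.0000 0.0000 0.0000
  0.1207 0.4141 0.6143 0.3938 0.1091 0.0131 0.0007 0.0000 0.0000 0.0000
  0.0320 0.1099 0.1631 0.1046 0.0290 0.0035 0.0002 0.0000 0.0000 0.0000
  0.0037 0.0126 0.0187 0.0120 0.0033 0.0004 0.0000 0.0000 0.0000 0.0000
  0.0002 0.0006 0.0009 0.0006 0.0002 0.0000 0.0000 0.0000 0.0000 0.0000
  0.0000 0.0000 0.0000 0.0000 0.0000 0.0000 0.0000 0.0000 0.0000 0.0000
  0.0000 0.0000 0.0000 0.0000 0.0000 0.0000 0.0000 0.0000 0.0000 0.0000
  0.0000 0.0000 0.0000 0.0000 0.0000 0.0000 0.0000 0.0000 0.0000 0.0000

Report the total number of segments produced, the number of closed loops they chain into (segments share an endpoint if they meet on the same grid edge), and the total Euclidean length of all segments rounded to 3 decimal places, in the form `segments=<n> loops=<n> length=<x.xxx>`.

cell (2,1): code 0100 → (2.768,2.000)–(3.000,1.504)
cell (2,2): code 1000 → (3.000,2.450)–(2.768,2.000)
cell (3,0): code 0100 → (3.579,1.000)–(4.000,0.824)
cell (3,1): code 1110 → (3.000,1.504)–(3.579,1.000)
cell (3,2): code 1101 → (3.731,3.000)–(3.000,2.450)
cell (3,3): code 1000 → (4.000,3.110)–(3.731,3.000)
cell (4,0): code 0010 → (4.000,0.824)–(4.324,1.000)
cell (4,1): code 0111 → (4.324,1.000)–(5.000,1.879)
cell (4,2): code 1011 → (5.000,2.110)–(4.207,3.000)
cell (4,3): code 0001 → (4.207,3.000)–(4.000,3.110)
cell (5,1): code 0010 → (5.000,1.879)–(5.054,2.000)
cell (5,2): code 0001 → (5.054,2.000)–(5.000,2.110)
total: 12 segments, chained into 1 closed loop(s), length Σ = 6.642484

segments=12 loops=1 length=6.642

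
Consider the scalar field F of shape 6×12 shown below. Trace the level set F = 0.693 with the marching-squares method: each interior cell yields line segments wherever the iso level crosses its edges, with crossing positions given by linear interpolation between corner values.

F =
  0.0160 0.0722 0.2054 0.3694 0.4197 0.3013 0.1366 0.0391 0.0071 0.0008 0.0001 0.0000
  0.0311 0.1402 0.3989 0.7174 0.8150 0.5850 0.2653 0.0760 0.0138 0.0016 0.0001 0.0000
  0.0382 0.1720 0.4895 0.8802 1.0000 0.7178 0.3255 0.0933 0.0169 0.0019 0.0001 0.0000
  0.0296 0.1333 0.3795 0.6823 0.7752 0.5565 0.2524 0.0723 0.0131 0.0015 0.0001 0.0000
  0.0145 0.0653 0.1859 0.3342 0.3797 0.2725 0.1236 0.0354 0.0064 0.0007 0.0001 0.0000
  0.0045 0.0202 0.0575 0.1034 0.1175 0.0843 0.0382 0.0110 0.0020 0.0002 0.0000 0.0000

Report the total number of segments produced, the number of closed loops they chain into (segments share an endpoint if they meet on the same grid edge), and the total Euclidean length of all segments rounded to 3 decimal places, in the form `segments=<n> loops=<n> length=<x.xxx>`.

segments=12 loops=1 length=7.704

cell (0,2): code 0100 → (0.930,3.000)–(1.000,2.923)
cell (0,3): code 1100 → (0.691,4.000)–(0.930,3.000)
cell (0,4): code 1000 → (1.000,4.530)–(0.691,4.000)
cell (1,2): code 0110 → (1.000,2.923)–(2.000,2.521)
cell (1,4): code 1101 → (1.813,5.000)–(1.000,4.530)
cell (1,5): code 1000 → (2.000,5.063)–(1.813,5.000)
cell (2,2): code 0010 → (2.000,2.521)–(2.946,3.000)
cell (2,3): code 0111 → (2.946,3.000)–(3.000,3.115)
cell (2,4): code 1011 → (3.000,4.376)–(2.154,5.000)
cell (2,5): code 0001 → (2.154,5.000)–(2.000,5.063)
cell (3,3): code 0010 → (3.000,3.115)–(3.208,4.000)
cell (3,4): code 0001 → (3.208,4.000)–(3.000,4.376)
total: 12 segments, chained into 1 closed loop(s), length Σ = 7.703555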